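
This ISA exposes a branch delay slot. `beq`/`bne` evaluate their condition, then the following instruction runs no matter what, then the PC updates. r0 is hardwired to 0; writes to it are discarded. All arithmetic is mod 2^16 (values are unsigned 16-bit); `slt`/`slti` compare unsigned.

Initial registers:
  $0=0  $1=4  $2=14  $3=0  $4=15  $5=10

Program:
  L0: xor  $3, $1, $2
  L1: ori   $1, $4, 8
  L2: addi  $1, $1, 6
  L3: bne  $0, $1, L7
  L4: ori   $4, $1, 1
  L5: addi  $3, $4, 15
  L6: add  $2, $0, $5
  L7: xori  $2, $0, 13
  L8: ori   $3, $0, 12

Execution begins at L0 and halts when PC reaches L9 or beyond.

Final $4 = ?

[0] xor  $3, $1, $2  →  {$0:0, $1:4, $2:14, $3:10, $4:15, $5:10}
[1] ori   $1, $4, 8  →  {$0:0, $1:15, $2:14, $3:10, $4:15, $5:10}
[2] addi  $1, $1, 6  →  {$0:0, $1:21, $2:14, $3:10, $4:15, $5:10}
[3] bne  $0, $1, L7  →  {$0:0, $1:21, $2:14, $3:10, $4:15, $5:10}  ⟨branch taken⟩
[4] ori   $4, $1, 1  →  {$0:0, $1:21, $2:14, $3:10, $4:21, $5:10}
[7] xori  $2, $0, 13  →  {$0:0, $1:21, $2:13, $3:10, $4:21, $5:10}
[8] ori   $3, $0, 12  →  {$0:0, $1:21, $2:13, $3:12, $4:21, $5:10}

21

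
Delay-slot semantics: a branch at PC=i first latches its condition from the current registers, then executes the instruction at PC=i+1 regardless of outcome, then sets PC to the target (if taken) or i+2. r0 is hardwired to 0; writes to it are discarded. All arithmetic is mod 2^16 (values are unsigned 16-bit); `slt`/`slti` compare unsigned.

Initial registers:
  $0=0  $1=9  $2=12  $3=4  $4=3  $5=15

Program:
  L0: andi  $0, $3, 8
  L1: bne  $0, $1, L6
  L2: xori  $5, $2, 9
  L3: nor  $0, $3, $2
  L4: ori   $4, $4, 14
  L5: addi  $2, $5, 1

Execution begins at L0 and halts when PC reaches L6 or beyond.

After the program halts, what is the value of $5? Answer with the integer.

5

PC=0  andi  $0, $3, 8        | $0=0 $1=9 $2=12 $3=4 $4=3 $5=15
PC=1  bne  $0, $1, L6        | $0=0 $1=9 $2=12 $3=4 $4=3 $5=15  [TAKEN]
PC=2  xori  $5, $2, 9        | $0=0 $1=9 $2=12 $3=4 $4=3 $5=5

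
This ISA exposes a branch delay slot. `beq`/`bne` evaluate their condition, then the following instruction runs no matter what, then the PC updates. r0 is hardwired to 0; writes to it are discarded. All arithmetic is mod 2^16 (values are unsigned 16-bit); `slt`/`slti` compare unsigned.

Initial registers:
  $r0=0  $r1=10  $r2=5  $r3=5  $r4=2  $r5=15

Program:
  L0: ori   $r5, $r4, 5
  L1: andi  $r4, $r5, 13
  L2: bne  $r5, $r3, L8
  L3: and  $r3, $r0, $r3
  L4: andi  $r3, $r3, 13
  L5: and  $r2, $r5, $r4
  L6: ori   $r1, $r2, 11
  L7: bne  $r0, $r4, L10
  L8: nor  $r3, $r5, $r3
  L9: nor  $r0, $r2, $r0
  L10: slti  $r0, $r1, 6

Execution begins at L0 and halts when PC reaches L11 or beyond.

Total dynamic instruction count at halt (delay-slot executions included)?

7

#0 ori   $r5, $r4, 5 ; 0/10/5/5/2/7
#1 andi  $r4, $r5, 13 ; 0/10/5/5/5/7
#2 bne  $r5, $r3, L8 ; 0/10/5/5/5/7 ; →target
#3 and  $r3, $r0, $r3 ; 0/10/5/0/5/7
#8 nor  $r3, $r5, $r3 ; 0/10/5/65528/5/7
#9 nor  $r0, $r2, $r0 ; 0/10/5/65528/5/7
#10 slti  $r0, $r1, 6 ; 0/10/5/65528/5/7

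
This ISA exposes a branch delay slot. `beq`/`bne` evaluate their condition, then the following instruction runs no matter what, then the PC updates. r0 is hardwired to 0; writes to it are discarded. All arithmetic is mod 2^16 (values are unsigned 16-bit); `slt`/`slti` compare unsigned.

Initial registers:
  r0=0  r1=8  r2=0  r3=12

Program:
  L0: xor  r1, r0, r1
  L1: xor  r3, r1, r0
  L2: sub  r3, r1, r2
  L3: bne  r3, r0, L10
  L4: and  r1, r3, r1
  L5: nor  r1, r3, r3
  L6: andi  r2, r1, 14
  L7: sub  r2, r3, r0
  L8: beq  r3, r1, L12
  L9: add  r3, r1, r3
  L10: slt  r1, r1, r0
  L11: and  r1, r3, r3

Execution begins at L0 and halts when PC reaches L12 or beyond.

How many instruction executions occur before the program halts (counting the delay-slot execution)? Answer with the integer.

7

[0] xor  r1, r0, r1  →  {r0:0, r1:8, r2:0, r3:12}
[1] xor  r3, r1, r0  →  {r0:0, r1:8, r2:0, r3:8}
[2] sub  r3, r1, r2  →  {r0:0, r1:8, r2:0, r3:8}
[3] bne  r3, r0, L10  →  {r0:0, r1:8, r2:0, r3:8}  ⟨branch taken⟩
[4] and  r1, r3, r1  →  {r0:0, r1:8, r2:0, r3:8}
[10] slt  r1, r1, r0  →  {r0:0, r1:0, r2:0, r3:8}
[11] and  r1, r3, r3  →  {r0:0, r1:8, r2:0, r3:8}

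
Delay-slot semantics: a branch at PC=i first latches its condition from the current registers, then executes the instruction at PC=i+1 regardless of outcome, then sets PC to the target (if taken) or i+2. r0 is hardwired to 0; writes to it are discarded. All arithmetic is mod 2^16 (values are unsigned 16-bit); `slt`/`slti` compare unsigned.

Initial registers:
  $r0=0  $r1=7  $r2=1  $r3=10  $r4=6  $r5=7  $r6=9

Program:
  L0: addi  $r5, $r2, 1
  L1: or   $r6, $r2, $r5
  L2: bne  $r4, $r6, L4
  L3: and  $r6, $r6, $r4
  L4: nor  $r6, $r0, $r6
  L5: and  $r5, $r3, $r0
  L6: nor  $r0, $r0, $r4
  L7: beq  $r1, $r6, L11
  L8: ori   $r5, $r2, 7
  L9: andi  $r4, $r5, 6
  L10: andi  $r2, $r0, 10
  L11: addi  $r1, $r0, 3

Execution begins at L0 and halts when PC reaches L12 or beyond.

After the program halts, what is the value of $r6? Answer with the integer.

65533

  step pc=0: addi  $r5, $r2, 1  regs=(0,7,1,10,6,2,9)
  step pc=1: or   $r6, $r2, $r5  regs=(0,7,1,10,6,2,3)
  step pc=2: bne  $r4, $r6, L4  cond=T  regs=(0,7,1,10,6,2,3)
  step pc=3: and  $r6, $r6, $r4  regs=(0,7,1,10,6,2,2)
  step pc=4: nor  $r6, $r0, $r6  regs=(0,7,1,10,6,2,65533)
  step pc=5: and  $r5, $r3, $r0  regs=(0,7,1,10,6,0,65533)
  step pc=6: nor  $r0, $r0, $r4  regs=(0,7,1,10,6,0,65533)
  step pc=7: beq  $r1, $r6, L11  cond=F  regs=(0,7,1,10,6,0,65533)
  step pc=8: ori   $r5, $r2, 7  regs=(0,7,1,10,6,7,65533)
  step pc=9: andi  $r4, $r5, 6  regs=(0,7,1,10,6,7,65533)
  step pc=10: andi  $r2, $r0, 10  regs=(0,7,0,10,6,7,65533)
  step pc=11: addi  $r1, $r0, 3  regs=(0,3,0,10,6,7,65533)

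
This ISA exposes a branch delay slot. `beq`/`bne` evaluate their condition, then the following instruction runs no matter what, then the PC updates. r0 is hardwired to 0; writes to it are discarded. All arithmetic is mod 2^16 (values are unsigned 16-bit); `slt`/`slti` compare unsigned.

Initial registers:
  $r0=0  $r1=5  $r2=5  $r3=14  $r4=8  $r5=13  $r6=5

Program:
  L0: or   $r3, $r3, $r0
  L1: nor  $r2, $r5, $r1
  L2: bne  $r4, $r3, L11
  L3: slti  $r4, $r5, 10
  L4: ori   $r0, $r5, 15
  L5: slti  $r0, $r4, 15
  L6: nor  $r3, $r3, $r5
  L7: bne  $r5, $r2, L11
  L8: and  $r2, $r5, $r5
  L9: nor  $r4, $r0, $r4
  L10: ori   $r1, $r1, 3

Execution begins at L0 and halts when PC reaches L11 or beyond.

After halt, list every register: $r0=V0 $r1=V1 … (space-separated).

  step pc=0: or   $r3, $r3, $r0  regs=(0,5,5,14,8,13,5)
  step pc=1: nor  $r2, $r5, $r1  regs=(0,5,65522,14,8,13,5)
  step pc=2: bne  $r4, $r3, L11  cond=T  regs=(0,5,65522,14,8,13,5)
  step pc=3: slti  $r4, $r5, 10  regs=(0,5,65522,14,0,13,5)

$r0=0 $r1=5 $r2=65522 $r3=14 $r4=0 $r5=13 $r6=5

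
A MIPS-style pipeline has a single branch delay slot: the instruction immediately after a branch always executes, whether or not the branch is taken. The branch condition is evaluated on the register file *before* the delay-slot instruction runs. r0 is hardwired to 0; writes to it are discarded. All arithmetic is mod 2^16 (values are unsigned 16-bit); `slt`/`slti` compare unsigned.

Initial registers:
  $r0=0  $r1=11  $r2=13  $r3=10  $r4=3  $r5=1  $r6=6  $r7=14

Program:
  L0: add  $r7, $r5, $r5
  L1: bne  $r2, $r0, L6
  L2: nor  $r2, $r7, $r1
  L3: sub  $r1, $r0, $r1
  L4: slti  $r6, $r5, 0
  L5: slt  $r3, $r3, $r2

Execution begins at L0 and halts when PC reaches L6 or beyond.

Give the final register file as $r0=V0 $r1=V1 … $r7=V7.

#0 add  $r7, $r5, $r5 ; 0/11/13/10/3/1/6/2
#1 bne  $r2, $r0, L6 ; 0/11/13/10/3/1/6/2 ; →target
#2 nor  $r2, $r7, $r1 ; 0/11/65524/10/3/1/6/2

$r0=0 $r1=11 $r2=65524 $r3=10 $r4=3 $r5=1 $r6=6 $r7=2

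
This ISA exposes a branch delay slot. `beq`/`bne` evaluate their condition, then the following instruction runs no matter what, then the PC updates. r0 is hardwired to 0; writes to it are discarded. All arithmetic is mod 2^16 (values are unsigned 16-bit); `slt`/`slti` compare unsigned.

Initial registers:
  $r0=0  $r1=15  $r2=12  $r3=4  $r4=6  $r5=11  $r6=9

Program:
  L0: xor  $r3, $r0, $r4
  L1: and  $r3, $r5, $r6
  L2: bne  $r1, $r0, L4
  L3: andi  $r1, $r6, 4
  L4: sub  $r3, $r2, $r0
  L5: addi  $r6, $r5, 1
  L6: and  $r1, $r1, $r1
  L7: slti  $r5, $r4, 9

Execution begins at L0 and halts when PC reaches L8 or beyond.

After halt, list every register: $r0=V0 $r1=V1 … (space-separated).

  step pc=0: xor  $r3, $r0, $r4  regs=(0,15,12,6,6,11,9)
  step pc=1: and  $r3, $r5, $r6  regs=(0,15,12,9,6,11,9)
  step pc=2: bne  $r1, $r0, L4  cond=T  regs=(0,15,12,9,6,11,9)
  step pc=3: andi  $r1, $r6, 4  regs=(0,0,12,9,6,11,9)
  step pc=4: sub  $r3, $r2, $r0  regs=(0,0,12,12,6,11,9)
  step pc=5: addi  $r6, $r5, 1  regs=(0,0,12,12,6,11,12)
  step pc=6: and  $r1, $r1, $r1  regs=(0,0,12,12,6,11,12)
  step pc=7: slti  $r5, $r4, 9  regs=(0,0,12,12,6,1,12)

$r0=0 $r1=0 $r2=12 $r3=12 $r4=6 $r5=1 $r6=12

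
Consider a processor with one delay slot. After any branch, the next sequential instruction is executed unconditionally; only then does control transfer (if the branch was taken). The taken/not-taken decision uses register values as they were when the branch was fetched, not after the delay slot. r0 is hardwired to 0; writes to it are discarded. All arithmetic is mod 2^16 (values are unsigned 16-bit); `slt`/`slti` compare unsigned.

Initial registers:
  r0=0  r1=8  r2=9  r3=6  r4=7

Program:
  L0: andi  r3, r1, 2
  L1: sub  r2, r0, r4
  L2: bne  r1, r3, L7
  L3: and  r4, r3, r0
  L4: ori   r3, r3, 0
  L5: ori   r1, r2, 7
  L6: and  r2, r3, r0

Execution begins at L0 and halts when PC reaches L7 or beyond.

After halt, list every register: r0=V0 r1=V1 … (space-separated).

[0] andi  r3, r1, 2  →  {r0:0, r1:8, r2:9, r3:0, r4:7}
[1] sub  r2, r0, r4  →  {r0:0, r1:8, r2:65529, r3:0, r4:7}
[2] bne  r1, r3, L7  →  {r0:0, r1:8, r2:65529, r3:0, r4:7}  ⟨branch taken⟩
[3] and  r4, r3, r0  →  {r0:0, r1:8, r2:65529, r3:0, r4:0}

r0=0 r1=8 r2=65529 r3=0 r4=0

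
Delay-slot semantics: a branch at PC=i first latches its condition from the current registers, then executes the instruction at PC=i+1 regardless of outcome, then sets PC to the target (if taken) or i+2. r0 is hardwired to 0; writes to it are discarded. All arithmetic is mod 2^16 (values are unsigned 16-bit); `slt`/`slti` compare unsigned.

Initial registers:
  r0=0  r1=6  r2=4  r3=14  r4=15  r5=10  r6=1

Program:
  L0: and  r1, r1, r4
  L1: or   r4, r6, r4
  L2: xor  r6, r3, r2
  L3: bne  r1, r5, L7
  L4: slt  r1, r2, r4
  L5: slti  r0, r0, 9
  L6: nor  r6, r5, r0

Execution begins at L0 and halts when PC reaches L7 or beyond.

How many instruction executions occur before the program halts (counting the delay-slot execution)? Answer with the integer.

5

PC=0  and  r1, r1, r4        | r0=0 r1=6 r2=4 r3=14 r4=15 r5=10 r6=1
PC=1  or   r4, r6, r4        | r0=0 r1=6 r2=4 r3=14 r4=15 r5=10 r6=1
PC=2  xor  r6, r3, r2        | r0=0 r1=6 r2=4 r3=14 r4=15 r5=10 r6=10
PC=3  bne  r1, r5, L7        | r0=0 r1=6 r2=4 r3=14 r4=15 r5=10 r6=10  [TAKEN]
PC=4  slt  r1, r2, r4        | r0=0 r1=1 r2=4 r3=14 r4=15 r5=10 r6=10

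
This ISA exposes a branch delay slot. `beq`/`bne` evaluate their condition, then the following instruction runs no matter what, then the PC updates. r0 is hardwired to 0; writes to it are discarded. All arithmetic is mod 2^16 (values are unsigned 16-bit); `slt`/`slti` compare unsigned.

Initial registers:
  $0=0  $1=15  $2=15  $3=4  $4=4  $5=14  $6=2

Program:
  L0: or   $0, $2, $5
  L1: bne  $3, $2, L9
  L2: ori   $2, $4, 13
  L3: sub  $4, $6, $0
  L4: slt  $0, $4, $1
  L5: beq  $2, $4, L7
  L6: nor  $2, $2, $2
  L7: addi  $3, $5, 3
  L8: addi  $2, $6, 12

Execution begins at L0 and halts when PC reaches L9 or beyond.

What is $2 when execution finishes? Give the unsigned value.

[0] or   $0, $2, $5  →  {$0:0, $1:15, $2:15, $3:4, $4:4, $5:14, $6:2}
[1] bne  $3, $2, L9  →  {$0:0, $1:15, $2:15, $3:4, $4:4, $5:14, $6:2}  ⟨branch taken⟩
[2] ori   $2, $4, 13  →  {$0:0, $1:15, $2:13, $3:4, $4:4, $5:14, $6:2}

13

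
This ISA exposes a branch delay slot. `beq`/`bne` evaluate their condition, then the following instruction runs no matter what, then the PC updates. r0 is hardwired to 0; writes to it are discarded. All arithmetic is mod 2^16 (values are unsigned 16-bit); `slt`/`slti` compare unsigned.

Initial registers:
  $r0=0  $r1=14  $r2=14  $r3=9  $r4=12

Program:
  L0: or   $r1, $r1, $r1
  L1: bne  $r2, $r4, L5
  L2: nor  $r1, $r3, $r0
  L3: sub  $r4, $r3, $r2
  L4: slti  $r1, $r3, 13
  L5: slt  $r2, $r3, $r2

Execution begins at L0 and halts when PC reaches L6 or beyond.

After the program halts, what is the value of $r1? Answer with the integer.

[0] or   $r1, $r1, $r1  →  {$r0:0, $r1:14, $r2:14, $r3:9, $r4:12}
[1] bne  $r2, $r4, L5  →  {$r0:0, $r1:14, $r2:14, $r3:9, $r4:12}  ⟨branch taken⟩
[2] nor  $r1, $r3, $r0  →  {$r0:0, $r1:65526, $r2:14, $r3:9, $r4:12}
[5] slt  $r2, $r3, $r2  →  {$r0:0, $r1:65526, $r2:1, $r3:9, $r4:12}

65526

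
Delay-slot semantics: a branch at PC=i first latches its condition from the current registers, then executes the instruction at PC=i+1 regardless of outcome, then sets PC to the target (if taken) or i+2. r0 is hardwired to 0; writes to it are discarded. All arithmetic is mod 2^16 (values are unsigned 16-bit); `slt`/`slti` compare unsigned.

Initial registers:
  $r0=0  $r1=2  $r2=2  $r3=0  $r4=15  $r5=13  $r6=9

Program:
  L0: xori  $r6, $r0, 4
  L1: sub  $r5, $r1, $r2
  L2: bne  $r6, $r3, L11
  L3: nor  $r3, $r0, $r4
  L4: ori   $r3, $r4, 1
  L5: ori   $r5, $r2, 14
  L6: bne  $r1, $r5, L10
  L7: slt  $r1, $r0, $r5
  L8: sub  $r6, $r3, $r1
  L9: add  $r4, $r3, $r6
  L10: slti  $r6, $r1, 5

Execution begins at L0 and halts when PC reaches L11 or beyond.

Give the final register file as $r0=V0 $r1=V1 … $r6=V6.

PC=0  xori  $r6, $r0, 4      | $r0=0 $r1=2 $r2=2 $r3=0 $r4=15 $r5=13 $r6=4
PC=1  sub  $r5, $r1, $r2     | $r0=0 $r1=2 $r2=2 $r3=0 $r4=15 $r5=0 $r6=4
PC=2  bne  $r6, $r3, L11     | $r0=0 $r1=2 $r2=2 $r3=0 $r4=15 $r5=0 $r6=4  [TAKEN]
PC=3  nor  $r3, $r0, $r4     | $r0=0 $r1=2 $r2=2 $r3=65520 $r4=15 $r5=0 $r6=4

$r0=0 $r1=2 $r2=2 $r3=65520 $r4=15 $r5=0 $r6=4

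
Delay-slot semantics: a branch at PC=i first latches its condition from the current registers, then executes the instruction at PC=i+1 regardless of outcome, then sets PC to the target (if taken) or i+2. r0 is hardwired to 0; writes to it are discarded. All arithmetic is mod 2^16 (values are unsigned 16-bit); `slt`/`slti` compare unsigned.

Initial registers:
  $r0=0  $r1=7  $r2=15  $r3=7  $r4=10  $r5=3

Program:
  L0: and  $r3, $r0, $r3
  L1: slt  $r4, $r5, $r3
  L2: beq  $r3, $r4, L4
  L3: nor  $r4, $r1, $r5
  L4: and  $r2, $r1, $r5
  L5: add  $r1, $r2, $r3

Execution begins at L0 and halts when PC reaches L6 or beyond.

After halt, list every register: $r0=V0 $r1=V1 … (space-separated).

#0 and  $r3, $r0, $r3 ; 0/7/15/0/10/3
#1 slt  $r4, $r5, $r3 ; 0/7/15/0/0/3
#2 beq  $r3, $r4, L4 ; 0/7/15/0/0/3 ; →target
#3 nor  $r4, $r1, $r5 ; 0/7/15/0/65528/3
#4 and  $r2, $r1, $r5 ; 0/7/3/0/65528/3
#5 add  $r1, $r2, $r3 ; 0/3/3/0/65528/3

$r0=0 $r1=3 $r2=3 $r3=0 $r4=65528 $r5=3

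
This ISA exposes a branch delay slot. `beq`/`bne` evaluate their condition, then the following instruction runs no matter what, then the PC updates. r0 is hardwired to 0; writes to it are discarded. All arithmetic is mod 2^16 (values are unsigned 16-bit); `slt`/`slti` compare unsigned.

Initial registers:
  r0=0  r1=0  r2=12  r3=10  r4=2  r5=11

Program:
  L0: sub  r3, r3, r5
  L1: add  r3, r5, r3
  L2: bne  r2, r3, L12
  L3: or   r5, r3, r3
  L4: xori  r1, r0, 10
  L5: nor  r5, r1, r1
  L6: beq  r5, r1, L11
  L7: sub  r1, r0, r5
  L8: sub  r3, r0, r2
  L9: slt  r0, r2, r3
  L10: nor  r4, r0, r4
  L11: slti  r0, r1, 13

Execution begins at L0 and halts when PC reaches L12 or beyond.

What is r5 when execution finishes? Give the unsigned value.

  step pc=0: sub  r3, r3, r5  regs=(0,0,12,65535,2,11)
  step pc=1: add  r3, r5, r3  regs=(0,0,12,10,2,11)
  step pc=2: bne  r2, r3, L12  cond=T  regs=(0,0,12,10,2,11)
  step pc=3: or   r5, r3, r3  regs=(0,0,12,10,2,10)

10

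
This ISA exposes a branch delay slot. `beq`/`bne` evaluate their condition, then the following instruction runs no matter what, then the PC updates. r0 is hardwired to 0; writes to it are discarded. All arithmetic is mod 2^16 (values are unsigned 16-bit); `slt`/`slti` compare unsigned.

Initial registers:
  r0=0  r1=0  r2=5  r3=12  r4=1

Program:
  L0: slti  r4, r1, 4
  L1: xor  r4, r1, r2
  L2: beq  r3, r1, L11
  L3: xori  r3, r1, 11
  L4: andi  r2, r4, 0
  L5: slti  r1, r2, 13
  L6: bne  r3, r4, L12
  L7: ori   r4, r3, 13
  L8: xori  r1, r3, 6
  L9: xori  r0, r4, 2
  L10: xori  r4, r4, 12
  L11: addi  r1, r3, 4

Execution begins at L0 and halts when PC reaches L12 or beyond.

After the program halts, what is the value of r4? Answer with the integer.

PC=0  slti  r4, r1, 4        | r0=0 r1=0 r2=5 r3=12 r4=1
PC=1  xor  r4, r1, r2        | r0=0 r1=0 r2=5 r3=12 r4=5
PC=2  beq  r3, r1, L11       | r0=0 r1=0 r2=5 r3=12 r4=5  [not taken]
PC=3  xori  r3, r1, 11       | r0=0 r1=0 r2=5 r3=11 r4=5
PC=4  andi  r2, r4, 0        | r0=0 r1=0 r2=0 r3=11 r4=5
PC=5  slti  r1, r2, 13       | r0=0 r1=1 r2=0 r3=11 r4=5
PC=6  bne  r3, r4, L12       | r0=0 r1=1 r2=0 r3=11 r4=5  [TAKEN]
PC=7  ori   r4, r3, 13       | r0=0 r1=1 r2=0 r3=11 r4=15

15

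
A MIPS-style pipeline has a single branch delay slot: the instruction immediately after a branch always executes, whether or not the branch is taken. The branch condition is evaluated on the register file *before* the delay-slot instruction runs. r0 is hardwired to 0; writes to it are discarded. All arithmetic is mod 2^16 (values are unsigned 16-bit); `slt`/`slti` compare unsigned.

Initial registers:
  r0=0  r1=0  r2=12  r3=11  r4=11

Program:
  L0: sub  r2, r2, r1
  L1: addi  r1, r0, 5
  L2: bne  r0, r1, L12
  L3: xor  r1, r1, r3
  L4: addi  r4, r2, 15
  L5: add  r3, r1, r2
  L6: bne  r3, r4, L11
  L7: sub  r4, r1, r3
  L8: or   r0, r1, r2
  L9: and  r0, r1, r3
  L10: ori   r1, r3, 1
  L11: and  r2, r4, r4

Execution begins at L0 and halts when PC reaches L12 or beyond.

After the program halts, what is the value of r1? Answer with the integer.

PC=0  sub  r2, r2, r1        | r0=0 r1=0 r2=12 r3=11 r4=11
PC=1  addi  r1, r0, 5        | r0=0 r1=5 r2=12 r3=11 r4=11
PC=2  bne  r0, r1, L12       | r0=0 r1=5 r2=12 r3=11 r4=11  [TAKEN]
PC=3  xor  r1, r1, r3        | r0=0 r1=14 r2=12 r3=11 r4=11

14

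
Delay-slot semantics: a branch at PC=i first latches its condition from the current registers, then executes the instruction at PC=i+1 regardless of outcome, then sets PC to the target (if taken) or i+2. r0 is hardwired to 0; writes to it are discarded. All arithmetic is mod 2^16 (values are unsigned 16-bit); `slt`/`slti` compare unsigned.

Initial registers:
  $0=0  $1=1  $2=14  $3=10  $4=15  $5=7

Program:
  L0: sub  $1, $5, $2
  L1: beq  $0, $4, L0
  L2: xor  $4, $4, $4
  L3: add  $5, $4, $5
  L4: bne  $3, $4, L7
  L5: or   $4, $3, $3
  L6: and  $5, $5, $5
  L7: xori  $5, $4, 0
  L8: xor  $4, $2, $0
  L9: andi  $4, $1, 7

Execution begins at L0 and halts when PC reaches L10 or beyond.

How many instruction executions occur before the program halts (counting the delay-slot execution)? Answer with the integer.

9

[0] sub  $1, $5, $2  →  {$0:0, $1:65529, $2:14, $3:10, $4:15, $5:7}
[1] beq  $0, $4, L0  →  {$0:0, $1:65529, $2:14, $3:10, $4:15, $5:7}  ⟨branch fallthrough⟩
[2] xor  $4, $4, $4  →  {$0:0, $1:65529, $2:14, $3:10, $4:0, $5:7}
[3] add  $5, $4, $5  →  {$0:0, $1:65529, $2:14, $3:10, $4:0, $5:7}
[4] bne  $3, $4, L7  →  {$0:0, $1:65529, $2:14, $3:10, $4:0, $5:7}  ⟨branch taken⟩
[5] or   $4, $3, $3  →  {$0:0, $1:65529, $2:14, $3:10, $4:10, $5:7}
[7] xori  $5, $4, 0  →  {$0:0, $1:65529, $2:14, $3:10, $4:10, $5:10}
[8] xor  $4, $2, $0  →  {$0:0, $1:65529, $2:14, $3:10, $4:14, $5:10}
[9] andi  $4, $1, 7  →  {$0:0, $1:65529, $2:14, $3:10, $4:1, $5:10}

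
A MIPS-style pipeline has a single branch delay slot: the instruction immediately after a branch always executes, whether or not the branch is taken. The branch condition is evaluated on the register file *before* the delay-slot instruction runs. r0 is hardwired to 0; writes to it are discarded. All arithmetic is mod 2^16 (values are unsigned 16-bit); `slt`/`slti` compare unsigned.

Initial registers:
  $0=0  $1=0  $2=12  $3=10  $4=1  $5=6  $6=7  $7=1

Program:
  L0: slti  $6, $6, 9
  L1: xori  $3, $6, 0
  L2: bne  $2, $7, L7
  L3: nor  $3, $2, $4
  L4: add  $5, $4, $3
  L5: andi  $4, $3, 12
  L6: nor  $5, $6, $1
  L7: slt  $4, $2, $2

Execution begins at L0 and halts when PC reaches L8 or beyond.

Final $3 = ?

65522

PC=0  slti  $6, $6, 9        | $0=0 $1=0 $2=12 $3=10 $4=1 $5=6 $6=1 $7=1
PC=1  xori  $3, $6, 0        | $0=0 $1=0 $2=12 $3=1 $4=1 $5=6 $6=1 $7=1
PC=2  bne  $2, $7, L7        | $0=0 $1=0 $2=12 $3=1 $4=1 $5=6 $6=1 $7=1  [TAKEN]
PC=3  nor  $3, $2, $4        | $0=0 $1=0 $2=12 $3=65522 $4=1 $5=6 $6=1 $7=1
PC=7  slt  $4, $2, $2        | $0=0 $1=0 $2=12 $3=65522 $4=0 $5=6 $6=1 $7=1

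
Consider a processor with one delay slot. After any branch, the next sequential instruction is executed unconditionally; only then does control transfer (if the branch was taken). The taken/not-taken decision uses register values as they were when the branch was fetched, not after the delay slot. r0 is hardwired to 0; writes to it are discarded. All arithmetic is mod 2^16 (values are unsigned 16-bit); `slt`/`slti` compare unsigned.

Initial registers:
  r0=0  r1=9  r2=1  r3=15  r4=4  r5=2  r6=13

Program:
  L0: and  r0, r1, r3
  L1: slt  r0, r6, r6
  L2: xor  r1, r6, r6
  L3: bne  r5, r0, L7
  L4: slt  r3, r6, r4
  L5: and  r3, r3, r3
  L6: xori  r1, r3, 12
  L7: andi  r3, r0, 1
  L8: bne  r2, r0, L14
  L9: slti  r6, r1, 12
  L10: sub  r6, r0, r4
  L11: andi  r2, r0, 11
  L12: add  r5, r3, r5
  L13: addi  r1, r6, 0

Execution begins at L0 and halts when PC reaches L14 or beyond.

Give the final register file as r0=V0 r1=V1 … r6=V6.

r0=0 r1=0 r2=1 r3=0 r4=4 r5=2 r6=1

PC=0  and  r0, r1, r3        | r0=0 r1=9 r2=1 r3=15 r4=4 r5=2 r6=13
PC=1  slt  r0, r6, r6        | r0=0 r1=9 r2=1 r3=15 r4=4 r5=2 r6=13
PC=2  xor  r1, r6, r6        | r0=0 r1=0 r2=1 r3=15 r4=4 r5=2 r6=13
PC=3  bne  r5, r0, L7        | r0=0 r1=0 r2=1 r3=15 r4=4 r5=2 r6=13  [TAKEN]
PC=4  slt  r3, r6, r4        | r0=0 r1=0 r2=1 r3=0 r4=4 r5=2 r6=13
PC=7  andi  r3, r0, 1        | r0=0 r1=0 r2=1 r3=0 r4=4 r5=2 r6=13
PC=8  bne  r2, r0, L14       | r0=0 r1=0 r2=1 r3=0 r4=4 r5=2 r6=13  [TAKEN]
PC=9  slti  r6, r1, 12       | r0=0 r1=0 r2=1 r3=0 r4=4 r5=2 r6=1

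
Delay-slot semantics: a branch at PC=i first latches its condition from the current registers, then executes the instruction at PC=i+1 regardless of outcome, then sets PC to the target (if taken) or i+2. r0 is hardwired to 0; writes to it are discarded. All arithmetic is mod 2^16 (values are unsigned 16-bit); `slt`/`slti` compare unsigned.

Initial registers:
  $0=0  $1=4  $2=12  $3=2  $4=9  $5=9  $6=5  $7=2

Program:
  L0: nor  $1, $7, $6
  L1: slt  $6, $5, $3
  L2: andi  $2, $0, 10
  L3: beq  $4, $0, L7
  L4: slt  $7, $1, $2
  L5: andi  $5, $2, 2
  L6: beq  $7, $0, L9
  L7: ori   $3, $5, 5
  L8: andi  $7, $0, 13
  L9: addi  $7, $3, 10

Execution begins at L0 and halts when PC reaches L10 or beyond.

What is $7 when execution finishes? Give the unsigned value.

15

  step pc=0: nor  $1, $7, $6  regs=(0,65528,12,2,9,9,5,2)
  step pc=1: slt  $6, $5, $3  regs=(0,65528,12,2,9,9,0,2)
  step pc=2: andi  $2, $0, 10  regs=(0,65528,0,2,9,9,0,2)
  step pc=3: beq  $4, $0, L7  cond=F  regs=(0,65528,0,2,9,9,0,2)
  step pc=4: slt  $7, $1, $2  regs=(0,65528,0,2,9,9,0,0)
  step pc=5: andi  $5, $2, 2  regs=(0,65528,0,2,9,0,0,0)
  step pc=6: beq  $7, $0, L9  cond=T  regs=(0,65528,0,2,9,0,0,0)
  step pc=7: ori   $3, $5, 5  regs=(0,65528,0,5,9,0,0,0)
  step pc=9: addi  $7, $3, 10  regs=(0,65528,0,5,9,0,0,15)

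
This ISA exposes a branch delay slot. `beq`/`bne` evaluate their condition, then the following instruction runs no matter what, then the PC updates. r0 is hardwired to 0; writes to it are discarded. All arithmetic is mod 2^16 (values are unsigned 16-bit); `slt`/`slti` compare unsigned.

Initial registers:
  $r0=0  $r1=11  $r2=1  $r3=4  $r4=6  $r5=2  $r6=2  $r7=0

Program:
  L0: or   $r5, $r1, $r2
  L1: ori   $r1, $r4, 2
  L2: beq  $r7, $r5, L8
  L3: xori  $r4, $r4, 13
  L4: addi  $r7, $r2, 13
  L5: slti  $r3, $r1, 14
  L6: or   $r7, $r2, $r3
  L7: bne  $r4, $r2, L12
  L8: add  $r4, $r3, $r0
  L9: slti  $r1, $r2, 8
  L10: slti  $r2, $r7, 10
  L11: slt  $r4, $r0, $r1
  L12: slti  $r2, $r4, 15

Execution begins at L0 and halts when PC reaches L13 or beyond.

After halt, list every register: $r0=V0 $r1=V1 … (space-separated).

PC=0  or   $r5, $r1, $r2     | $r0=0 $r1=11 $r2=1 $r3=4 $r4=6 $r5=11 $r6=2 $r7=0
PC=1  ori   $r1, $r4, 2      | $r0=0 $r1=6 $r2=1 $r3=4 $r4=6 $r5=11 $r6=2 $r7=0
PC=2  beq  $r7, $r5, L8      | $r0=0 $r1=6 $r2=1 $r3=4 $r4=6 $r5=11 $r6=2 $r7=0  [not taken]
PC=3  xori  $r4, $r4, 13     | $r0=0 $r1=6 $r2=1 $r3=4 $r4=11 $r5=11 $r6=2 $r7=0
PC=4  addi  $r7, $r2, 13     | $r0=0 $r1=6 $r2=1 $r3=4 $r4=11 $r5=11 $r6=2 $r7=14
PC=5  slti  $r3, $r1, 14     | $r0=0 $r1=6 $r2=1 $r3=1 $r4=11 $r5=11 $r6=2 $r7=14
PC=6  or   $r7, $r2, $r3     | $r0=0 $r1=6 $r2=1 $r3=1 $r4=11 $r5=11 $r6=2 $r7=1
PC=7  bne  $r4, $r2, L12     | $r0=0 $r1=6 $r2=1 $r3=1 $r4=11 $r5=11 $r6=2 $r7=1  [TAKEN]
PC=8  add  $r4, $r3, $r0     | $r0=0 $r1=6 $r2=1 $r3=1 $r4=1 $r5=11 $r6=2 $r7=1
PC=12 slti  $r2, $r4, 15     | $r0=0 $r1=6 $r2=1 $r3=1 $r4=1 $r5=11 $r6=2 $r7=1

$r0=0 $r1=6 $r2=1 $r3=1 $r4=1 $r5=11 $r6=2 $r7=1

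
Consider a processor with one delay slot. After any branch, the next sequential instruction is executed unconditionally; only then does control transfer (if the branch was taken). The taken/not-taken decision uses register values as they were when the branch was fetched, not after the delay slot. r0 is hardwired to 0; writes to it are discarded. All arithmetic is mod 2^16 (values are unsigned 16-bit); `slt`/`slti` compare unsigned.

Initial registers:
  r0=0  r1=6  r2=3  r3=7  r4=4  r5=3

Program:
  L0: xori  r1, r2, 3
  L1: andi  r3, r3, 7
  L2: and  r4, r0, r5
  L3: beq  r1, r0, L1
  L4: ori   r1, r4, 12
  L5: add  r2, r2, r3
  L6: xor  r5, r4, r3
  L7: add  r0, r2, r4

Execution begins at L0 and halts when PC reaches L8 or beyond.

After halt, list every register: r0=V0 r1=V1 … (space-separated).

r0=0 r1=12 r2=10 r3=7 r4=0 r5=7

#0 xori  r1, r2, 3 ; 0/0/3/7/4/3
#1 andi  r3, r3, 7 ; 0/0/3/7/4/3
#2 and  r4, r0, r5 ; 0/0/3/7/0/3
#3 beq  r1, r0, L1 ; 0/0/3/7/0/3 ; →target
#4 ori   r1, r4, 12 ; 0/12/3/7/0/3
#1 andi  r3, r3, 7 ; 0/12/3/7/0/3
#2 and  r4, r0, r5 ; 0/12/3/7/0/3
#3 beq  r1, r0, L1 ; 0/12/3/7/0/3 ; →fallthru
#4 ori   r1, r4, 12 ; 0/12/3/7/0/3
#5 add  r2, r2, r3 ; 0/12/10/7/0/3
#6 xor  r5, r4, r3 ; 0/12/10/7/0/7
#7 add  r0, r2, r4 ; 0/12/10/7/0/7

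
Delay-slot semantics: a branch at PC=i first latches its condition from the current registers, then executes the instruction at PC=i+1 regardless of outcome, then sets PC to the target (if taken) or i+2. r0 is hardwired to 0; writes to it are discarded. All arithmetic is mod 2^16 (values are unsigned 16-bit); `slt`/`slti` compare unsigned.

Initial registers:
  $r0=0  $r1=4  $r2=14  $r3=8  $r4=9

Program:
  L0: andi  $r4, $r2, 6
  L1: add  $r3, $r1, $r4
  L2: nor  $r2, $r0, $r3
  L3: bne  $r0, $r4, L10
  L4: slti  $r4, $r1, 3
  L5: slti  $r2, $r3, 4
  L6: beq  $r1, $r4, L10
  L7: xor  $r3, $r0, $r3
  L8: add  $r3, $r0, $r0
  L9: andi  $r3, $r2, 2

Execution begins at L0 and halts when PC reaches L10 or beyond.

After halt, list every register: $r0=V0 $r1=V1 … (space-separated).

  step pc=0: andi  $r4, $r2, 6  regs=(0,4,14,8,6)
  step pc=1: add  $r3, $r1, $r4  regs=(0,4,14,10,6)
  step pc=2: nor  $r2, $r0, $r3  regs=(0,4,65525,10,6)
  step pc=3: bne  $r0, $r4, L10  cond=T  regs=(0,4,65525,10,6)
  step pc=4: slti  $r4, $r1, 3  regs=(0,4,65525,10,0)

$r0=0 $r1=4 $r2=65525 $r3=10 $r4=0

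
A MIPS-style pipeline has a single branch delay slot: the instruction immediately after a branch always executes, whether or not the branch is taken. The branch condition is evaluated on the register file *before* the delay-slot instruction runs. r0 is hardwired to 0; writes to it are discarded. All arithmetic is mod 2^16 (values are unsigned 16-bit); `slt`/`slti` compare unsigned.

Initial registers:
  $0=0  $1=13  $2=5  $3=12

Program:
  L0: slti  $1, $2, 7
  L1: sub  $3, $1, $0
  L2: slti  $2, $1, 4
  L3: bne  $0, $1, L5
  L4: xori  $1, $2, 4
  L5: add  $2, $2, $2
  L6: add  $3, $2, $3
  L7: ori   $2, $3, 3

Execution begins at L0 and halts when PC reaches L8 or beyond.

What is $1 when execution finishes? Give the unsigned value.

5

  step pc=0: slti  $1, $2, 7  regs=(0,1,5,12)
  step pc=1: sub  $3, $1, $0  regs=(0,1,5,1)
  step pc=2: slti  $2, $1, 4  regs=(0,1,1,1)
  step pc=3: bne  $0, $1, L5  cond=T  regs=(0,1,1,1)
  step pc=4: xori  $1, $2, 4  regs=(0,5,1,1)
  step pc=5: add  $2, $2, $2  regs=(0,5,2,1)
  step pc=6: add  $3, $2, $3  regs=(0,5,2,3)
  step pc=7: ori   $2, $3, 3  regs=(0,5,3,3)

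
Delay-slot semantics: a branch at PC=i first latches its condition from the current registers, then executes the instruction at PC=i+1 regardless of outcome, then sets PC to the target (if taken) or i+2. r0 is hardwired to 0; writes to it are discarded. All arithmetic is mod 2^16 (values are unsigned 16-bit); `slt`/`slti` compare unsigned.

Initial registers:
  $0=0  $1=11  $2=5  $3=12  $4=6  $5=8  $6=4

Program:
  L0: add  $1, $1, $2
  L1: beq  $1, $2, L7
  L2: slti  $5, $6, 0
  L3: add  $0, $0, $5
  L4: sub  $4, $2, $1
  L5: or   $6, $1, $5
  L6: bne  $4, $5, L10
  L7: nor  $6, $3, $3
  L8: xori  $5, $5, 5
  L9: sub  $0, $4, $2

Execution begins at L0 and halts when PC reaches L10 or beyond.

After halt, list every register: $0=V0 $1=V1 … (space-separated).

$0=0 $1=16 $2=5 $3=12 $4=65525 $5=0 $6=65523

#0 add  $1, $1, $2 ; 0/16/5/12/6/8/4
#1 beq  $1, $2, L7 ; 0/16/5/12/6/8/4 ; →fallthru
#2 slti  $5, $6, 0 ; 0/16/5/12/6/0/4
#3 add  $0, $0, $5 ; 0/16/5/12/6/0/4
#4 sub  $4, $2, $1 ; 0/16/5/12/65525/0/4
#5 or   $6, $1, $5 ; 0/16/5/12/65525/0/16
#6 bne  $4, $5, L10 ; 0/16/5/12/65525/0/16 ; →target
#7 nor  $6, $3, $3 ; 0/16/5/12/65525/0/65523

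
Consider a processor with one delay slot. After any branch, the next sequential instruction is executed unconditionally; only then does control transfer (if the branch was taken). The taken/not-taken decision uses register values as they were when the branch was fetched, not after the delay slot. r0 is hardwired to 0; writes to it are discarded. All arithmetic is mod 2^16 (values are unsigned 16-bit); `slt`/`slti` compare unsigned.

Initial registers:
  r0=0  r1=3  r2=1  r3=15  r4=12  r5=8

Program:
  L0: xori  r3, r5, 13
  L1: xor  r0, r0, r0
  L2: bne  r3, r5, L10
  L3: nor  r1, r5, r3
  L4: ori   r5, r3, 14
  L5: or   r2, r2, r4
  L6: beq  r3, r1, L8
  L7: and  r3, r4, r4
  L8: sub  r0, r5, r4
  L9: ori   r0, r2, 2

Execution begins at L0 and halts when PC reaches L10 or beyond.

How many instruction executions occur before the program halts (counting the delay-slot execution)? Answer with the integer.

4

[0] xori  r3, r5, 13  →  {r0:0, r1:3, r2:1, r3:5, r4:12, r5:8}
[1] xor  r0, r0, r0  →  {r0:0, r1:3, r2:1, r3:5, r4:12, r5:8}
[2] bne  r3, r5, L10  →  {r0:0, r1:3, r2:1, r3:5, r4:12, r5:8}  ⟨branch taken⟩
[3] nor  r1, r5, r3  →  {r0:0, r1:65522, r2:1, r3:5, r4:12, r5:8}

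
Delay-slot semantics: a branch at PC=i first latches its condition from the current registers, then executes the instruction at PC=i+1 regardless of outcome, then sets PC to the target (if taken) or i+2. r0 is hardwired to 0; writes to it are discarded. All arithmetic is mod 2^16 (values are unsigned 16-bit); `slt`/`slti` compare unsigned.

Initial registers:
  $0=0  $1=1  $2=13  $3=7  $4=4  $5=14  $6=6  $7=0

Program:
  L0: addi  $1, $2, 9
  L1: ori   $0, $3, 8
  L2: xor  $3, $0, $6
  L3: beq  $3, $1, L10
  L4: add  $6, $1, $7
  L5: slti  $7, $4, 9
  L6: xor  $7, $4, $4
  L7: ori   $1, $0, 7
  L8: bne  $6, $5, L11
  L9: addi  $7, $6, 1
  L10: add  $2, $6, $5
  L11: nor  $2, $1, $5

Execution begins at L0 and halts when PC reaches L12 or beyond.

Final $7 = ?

#0 addi  $1, $2, 9 ; 0/22/13/7/4/14/6/0
#1 ori   $0, $3, 8 ; 0/22/13/7/4/14/6/0
#2 xor  $3, $0, $6 ; 0/22/13/6/4/14/6/0
#3 beq  $3, $1, L10 ; 0/22/13/6/4/14/6/0 ; →fallthru
#4 add  $6, $1, $7 ; 0/22/13/6/4/14/22/0
#5 slti  $7, $4, 9 ; 0/22/13/6/4/14/22/1
#6 xor  $7, $4, $4 ; 0/22/13/6/4/14/22/0
#7 ori   $1, $0, 7 ; 0/7/13/6/4/14/22/0
#8 bne  $6, $5, L11 ; 0/7/13/6/4/14/22/0 ; →target
#9 addi  $7, $6, 1 ; 0/7/13/6/4/14/22/23
#11 nor  $2, $1, $5 ; 0/7/65520/6/4/14/22/23

23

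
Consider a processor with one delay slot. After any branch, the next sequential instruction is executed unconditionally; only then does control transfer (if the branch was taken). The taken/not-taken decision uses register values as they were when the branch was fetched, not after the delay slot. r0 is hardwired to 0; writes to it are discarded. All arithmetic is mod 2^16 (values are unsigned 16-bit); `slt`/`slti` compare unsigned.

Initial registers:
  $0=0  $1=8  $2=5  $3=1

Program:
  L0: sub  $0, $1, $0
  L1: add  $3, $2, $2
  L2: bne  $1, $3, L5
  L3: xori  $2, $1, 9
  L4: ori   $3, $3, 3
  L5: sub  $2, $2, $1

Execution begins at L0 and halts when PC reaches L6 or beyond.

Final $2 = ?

65529

PC=0  sub  $0, $1, $0        | $0=0 $1=8 $2=5 $3=1
PC=1  add  $3, $2, $2        | $0=0 $1=8 $2=5 $3=10
PC=2  bne  $1, $3, L5        | $0=0 $1=8 $2=5 $3=10  [TAKEN]
PC=3  xori  $2, $1, 9        | $0=0 $1=8 $2=1 $3=10
PC=5  sub  $2, $2, $1        | $0=0 $1=8 $2=65529 $3=10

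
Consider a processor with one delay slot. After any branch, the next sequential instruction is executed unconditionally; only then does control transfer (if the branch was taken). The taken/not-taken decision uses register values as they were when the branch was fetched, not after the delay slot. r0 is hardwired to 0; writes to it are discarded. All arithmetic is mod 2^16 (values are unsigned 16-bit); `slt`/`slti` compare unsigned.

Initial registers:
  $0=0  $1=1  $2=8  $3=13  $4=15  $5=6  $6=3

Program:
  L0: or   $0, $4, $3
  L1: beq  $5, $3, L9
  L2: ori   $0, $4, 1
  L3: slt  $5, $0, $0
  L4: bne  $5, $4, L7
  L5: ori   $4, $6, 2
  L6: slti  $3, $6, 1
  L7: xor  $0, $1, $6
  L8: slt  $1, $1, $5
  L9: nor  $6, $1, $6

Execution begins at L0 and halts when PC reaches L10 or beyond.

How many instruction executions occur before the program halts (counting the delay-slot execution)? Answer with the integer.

9

  step pc=0: or   $0, $4, $3  regs=(0,1,8,13,15,6,3)
  step pc=1: beq  $5, $3, L9  cond=F  regs=(0,1,8,13,15,6,3)
  step pc=2: ori   $0, $4, 1  regs=(0,1,8,13,15,6,3)
  step pc=3: slt  $5, $0, $0  regs=(0,1,8,13,15,0,3)
  step pc=4: bne  $5, $4, L7  cond=T  regs=(0,1,8,13,15,0,3)
  step pc=5: ori   $4, $6, 2  regs=(0,1,8,13,3,0,3)
  step pc=7: xor  $0, $1, $6  regs=(0,1,8,13,3,0,3)
  step pc=8: slt  $1, $1, $5  regs=(0,0,8,13,3,0,3)
  step pc=9: nor  $6, $1, $6  regs=(0,0,8,13,3,0,65532)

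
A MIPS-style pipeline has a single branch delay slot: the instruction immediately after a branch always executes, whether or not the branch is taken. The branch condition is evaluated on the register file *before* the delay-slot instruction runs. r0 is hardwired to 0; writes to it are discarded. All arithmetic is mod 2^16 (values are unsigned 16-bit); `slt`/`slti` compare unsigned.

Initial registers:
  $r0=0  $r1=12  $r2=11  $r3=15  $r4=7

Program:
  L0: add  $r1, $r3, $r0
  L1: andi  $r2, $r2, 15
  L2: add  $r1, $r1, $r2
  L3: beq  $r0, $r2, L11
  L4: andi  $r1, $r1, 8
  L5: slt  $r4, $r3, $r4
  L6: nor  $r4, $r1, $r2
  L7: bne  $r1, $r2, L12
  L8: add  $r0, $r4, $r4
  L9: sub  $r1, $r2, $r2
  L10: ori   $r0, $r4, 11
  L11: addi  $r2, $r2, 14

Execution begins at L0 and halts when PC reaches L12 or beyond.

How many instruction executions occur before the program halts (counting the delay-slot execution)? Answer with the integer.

9

PC=0  add  $r1, $r3, $r0     | $r0=0 $r1=15 $r2=11 $r3=15 $r4=7
PC=1  andi  $r2, $r2, 15     | $r0=0 $r1=15 $r2=11 $r3=15 $r4=7
PC=2  add  $r1, $r1, $r2     | $r0=0 $r1=26 $r2=11 $r3=15 $r4=7
PC=3  beq  $r0, $r2, L11     | $r0=0 $r1=26 $r2=11 $r3=15 $r4=7  [not taken]
PC=4  andi  $r1, $r1, 8      | $r0=0 $r1=8 $r2=11 $r3=15 $r4=7
PC=5  slt  $r4, $r3, $r4     | $r0=0 $r1=8 $r2=11 $r3=15 $r4=0
PC=6  nor  $r4, $r1, $r2     | $r0=0 $r1=8 $r2=11 $r3=15 $r4=65524
PC=7  bne  $r1, $r2, L12     | $r0=0 $r1=8 $r2=11 $r3=15 $r4=65524  [TAKEN]
PC=8  add  $r0, $r4, $r4     | $r0=0 $r1=8 $r2=11 $r3=15 $r4=65524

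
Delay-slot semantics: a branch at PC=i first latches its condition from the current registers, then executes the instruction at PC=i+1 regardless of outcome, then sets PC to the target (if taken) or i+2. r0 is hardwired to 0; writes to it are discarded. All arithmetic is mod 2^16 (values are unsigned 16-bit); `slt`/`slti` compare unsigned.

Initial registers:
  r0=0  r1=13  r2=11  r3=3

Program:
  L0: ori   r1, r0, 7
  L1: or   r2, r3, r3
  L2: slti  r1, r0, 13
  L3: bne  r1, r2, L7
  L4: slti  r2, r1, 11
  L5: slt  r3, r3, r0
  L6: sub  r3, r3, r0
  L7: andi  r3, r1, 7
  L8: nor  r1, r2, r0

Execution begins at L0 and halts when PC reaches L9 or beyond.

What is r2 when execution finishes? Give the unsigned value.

#0 ori   r1, r0, 7 ; 0/7/11/3
#1 or   r2, r3, r3 ; 0/7/3/3
#2 slti  r1, r0, 13 ; 0/1/3/3
#3 bne  r1, r2, L7 ; 0/1/3/3 ; →target
#4 slti  r2, r1, 11 ; 0/1/1/3
#7 andi  r3, r1, 7 ; 0/1/1/1
#8 nor  r1, r2, r0 ; 0/65534/1/1

1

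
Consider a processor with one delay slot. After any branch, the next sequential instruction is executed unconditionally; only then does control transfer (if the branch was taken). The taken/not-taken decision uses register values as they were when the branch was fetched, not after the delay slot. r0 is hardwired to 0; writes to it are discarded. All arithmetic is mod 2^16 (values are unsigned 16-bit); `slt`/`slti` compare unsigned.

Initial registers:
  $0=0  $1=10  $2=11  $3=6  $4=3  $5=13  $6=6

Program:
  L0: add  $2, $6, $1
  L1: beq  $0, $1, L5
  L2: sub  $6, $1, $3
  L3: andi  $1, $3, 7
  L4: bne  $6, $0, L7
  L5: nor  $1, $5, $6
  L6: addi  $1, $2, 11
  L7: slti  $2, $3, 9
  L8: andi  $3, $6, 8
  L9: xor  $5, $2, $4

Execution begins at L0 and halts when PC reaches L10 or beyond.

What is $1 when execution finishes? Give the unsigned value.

[0] add  $2, $6, $1  →  {$0:0, $1:10, $2:16, $3:6, $4:3, $5:13, $6:6}
[1] beq  $0, $1, L5  →  {$0:0, $1:10, $2:16, $3:6, $4:3, $5:13, $6:6}  ⟨branch fallthrough⟩
[2] sub  $6, $1, $3  →  {$0:0, $1:10, $2:16, $3:6, $4:3, $5:13, $6:4}
[3] andi  $1, $3, 7  →  {$0:0, $1:6, $2:16, $3:6, $4:3, $5:13, $6:4}
[4] bne  $6, $0, L7  →  {$0:0, $1:6, $2:16, $3:6, $4:3, $5:13, $6:4}  ⟨branch taken⟩
[5] nor  $1, $5, $6  →  {$0:0, $1:65522, $2:16, $3:6, $4:3, $5:13, $6:4}
[7] slti  $2, $3, 9  →  {$0:0, $1:65522, $2:1, $3:6, $4:3, $5:13, $6:4}
[8] andi  $3, $6, 8  →  {$0:0, $1:65522, $2:1, $3:0, $4:3, $5:13, $6:4}
[9] xor  $5, $2, $4  →  {$0:0, $1:65522, $2:1, $3:0, $4:3, $5:2, $6:4}

65522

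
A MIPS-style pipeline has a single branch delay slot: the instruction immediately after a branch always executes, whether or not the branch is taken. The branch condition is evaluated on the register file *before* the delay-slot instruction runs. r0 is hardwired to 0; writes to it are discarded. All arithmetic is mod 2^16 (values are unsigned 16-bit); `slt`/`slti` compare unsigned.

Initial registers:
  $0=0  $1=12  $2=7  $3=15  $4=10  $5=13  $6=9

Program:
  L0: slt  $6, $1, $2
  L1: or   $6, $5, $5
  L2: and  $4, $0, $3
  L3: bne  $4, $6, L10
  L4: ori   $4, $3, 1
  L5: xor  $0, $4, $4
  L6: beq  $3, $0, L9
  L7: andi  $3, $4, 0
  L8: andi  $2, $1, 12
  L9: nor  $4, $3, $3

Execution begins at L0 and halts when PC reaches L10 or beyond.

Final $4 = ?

#0 slt  $6, $1, $2 ; 0/12/7/15/10/13/0
#1 or   $6, $5, $5 ; 0/12/7/15/10/13/13
#2 and  $4, $0, $3 ; 0/12/7/15/0/13/13
#3 bne  $4, $6, L10 ; 0/12/7/15/0/13/13 ; →target
#4 ori   $4, $3, 1 ; 0/12/7/15/15/13/13

15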